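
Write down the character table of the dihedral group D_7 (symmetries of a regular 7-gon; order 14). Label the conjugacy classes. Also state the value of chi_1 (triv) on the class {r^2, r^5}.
Conjugacy classes: {e} of size 1, {r^1, r^6} of size 2, {r^2, r^5} of size 2, {r^3, r^4} of size 2, {s, sr, ..., sr^6} of size 7.
Character table:
  irrep \ class              {e} (size 1)  {r^1, r^6} (size 2)  {r^2, r^5} (size 2)  {r^3, r^4} (size 2)  {s, sr, ..., sr^6} (size 7)
  chi_1 (triv)               1             1                    1                    1                    1                          
  chi_2 (sign: r->1, s->-1)  1             1                    1                    1                    -1                         
  chi_3 (2d, j=1)            2             2*cos(2*pi/7)        -2*cos(3*pi/7)       -2*cos(pi/7)         0                          
  chi_4 (2d, j=2)            2             -2*cos(3*pi/7)       -2*cos(pi/7)         2*cos(2*pi/7)        0                          
  chi_5 (2d, j=3)            2             -2*cos(pi/7)         2*cos(2*pi/7)        -2*cos(3*pi/7)       0                          

Spot check: chi_1 (triv) on {r^2, r^5} = 1.

Explanation: D_7 has order 2*7 = 14 with 5 conjugacy classes, hence 5 irreducibles. Sum of squared dims 1 + 1 + 4 + 4 + 4 = 14 = |G|. Linear characters come from the abelianisation; the 2-dimensional irreps have character r^k -> 2*cos(2*pi*j*k/7), reflections -> 0.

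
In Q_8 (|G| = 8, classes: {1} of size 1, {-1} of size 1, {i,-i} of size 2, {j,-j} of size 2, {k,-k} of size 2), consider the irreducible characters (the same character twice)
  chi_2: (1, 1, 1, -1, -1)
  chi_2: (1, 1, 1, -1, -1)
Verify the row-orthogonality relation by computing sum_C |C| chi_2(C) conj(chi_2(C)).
Sum = 8 = |G| = 8; so <chi_2, chi_2> = 1 (norm-1 confirms irreducibility).

Working: Compute term by term over conjugacy classes (|C| * chi_2(C) * conj(chi_2(C))):
  1*(1)*conj(1) + 1*(1)*conj(1) + 2*(1)*conj(1) + 2*(-1)*conj(-1) + 2*(-1)*conj(-1)
  = (1) + (1) + (2) + (2) + (2)
  = 8.
Dividing by |G| = 8 gives 8/8 = 1, matching the row-orthogonality relation <chi_2, chi_2> = [chi_2 = chi_2].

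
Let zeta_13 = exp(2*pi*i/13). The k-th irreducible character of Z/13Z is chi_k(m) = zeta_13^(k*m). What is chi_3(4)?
chi_3(4) = zeta_13^12 = exp(-2*I*pi/13)

Reasoning: chi_3(4) = zeta_13^(3*4) = zeta_13^12. Since zeta_13^13 = 1, this equals zeta_13^12 = exp(2*pi*i*12/13) = exp(-2*I*pi/13).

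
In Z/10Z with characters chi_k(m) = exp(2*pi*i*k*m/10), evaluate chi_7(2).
chi_7(2) = zeta_10^14 = exp(4*I*pi/5)

Solution. chi_7(2) = zeta_10^(7*2) = zeta_10^14. Since zeta_10^10 = 1, this equals zeta_10^4 = exp(2*pi*i*4/10) = exp(4*I*pi/5).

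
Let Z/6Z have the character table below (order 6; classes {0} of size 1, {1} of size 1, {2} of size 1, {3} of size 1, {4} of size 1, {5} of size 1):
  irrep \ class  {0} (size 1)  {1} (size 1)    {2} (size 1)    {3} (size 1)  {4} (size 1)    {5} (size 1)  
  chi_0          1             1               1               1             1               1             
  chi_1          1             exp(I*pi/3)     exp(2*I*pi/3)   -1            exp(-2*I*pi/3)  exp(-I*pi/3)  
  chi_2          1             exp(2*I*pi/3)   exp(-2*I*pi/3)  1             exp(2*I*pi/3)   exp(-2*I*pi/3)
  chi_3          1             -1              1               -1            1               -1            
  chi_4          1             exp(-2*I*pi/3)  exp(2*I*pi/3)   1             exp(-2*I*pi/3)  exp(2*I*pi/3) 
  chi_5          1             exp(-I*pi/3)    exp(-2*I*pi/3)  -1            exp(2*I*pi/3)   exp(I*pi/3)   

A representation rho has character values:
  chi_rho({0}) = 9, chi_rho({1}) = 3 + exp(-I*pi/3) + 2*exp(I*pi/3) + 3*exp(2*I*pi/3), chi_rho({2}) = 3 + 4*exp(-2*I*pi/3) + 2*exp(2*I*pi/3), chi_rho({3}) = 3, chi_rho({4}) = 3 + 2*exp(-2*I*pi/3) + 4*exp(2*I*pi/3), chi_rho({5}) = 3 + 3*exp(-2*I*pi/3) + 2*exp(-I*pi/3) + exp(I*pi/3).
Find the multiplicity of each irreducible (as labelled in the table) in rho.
Multiplicities: chi_0: 3, chi_1: 2, chi_2: 3, chi_3: 0, chi_4: 0, chi_5: 1.

Why: Use <chi_rho, chi> = (1/|G|) sum_C |C| * chi_rho(C) * conj(chi(C)) with |G| = 6 for each irreducible chi in the table:
  <chi_rho, chi_0> = (1/6)[1*(9)*conj(1) + 1*(3 + exp(-I*pi/3) + 2*exp(I*pi/3) + 3*exp(2*I*pi/3))*conj(1) + 1*(3 + 4*exp(-2*I*pi/3) + 2*exp(2*I*pi/3))*conj(1) + 1*(3)*conj(1) + 1*(3 + 2*exp(-2*I*pi/3) + 4*exp(2*I*pi/3))*conj(1) + 1*(3 + 3*exp(-2*I*pi/3) + 2*exp(-I*pi/3) + exp(I*pi/3))*conj(1)]
      = (1/6)[(9) + (3 + exp(-I*pi/3) + 2*exp(I*pi/3) + 3*exp(2*I*pi/3)) + (3 + 4*exp(-2*I*pi/3) + 2*exp(2*I*pi/3)) + (3) + (3 + 2*exp(-2*I*pi/3) + 4*exp(2*I*pi/3)) + (3 + 3*exp(-2*I*pi/3) + 2*exp(-I*pi/3) + exp(I*pi/3))] = 18/6 = 3
  <chi_rho, chi_1> = (1/6)[1*(9)*conj(1) + 1*(3 + exp(-I*pi/3) + 2*exp(I*pi/3) + 3*exp(2*I*pi/3))*conj(exp(I*pi/3)) + 1*(3 + 4*exp(-2*I*pi/3) + 2*exp(2*I*pi/3))*conj(exp(2*I*pi/3)) + 1*(3)*conj(-1) + 1*(3 + 2*exp(-2*I*pi/3) + 4*exp(2*I*pi/3))*conj(exp(-2*I*pi/3)) + 1*(3 + 3*exp(-2*I*pi/3) + 2*exp(-I*pi/3) + exp(I*pi/3))*conj(exp(-I*pi/3))]
      = (1/6)[(9) + (2 + 3*exp(-I*pi/3) + exp(-2*I*pi/3) + 3*exp(I*pi/3)) + (2 + 3*exp(-2*I*pi/3) + 4*exp(2*I*pi/3)) + (-3) + (2 + 4*exp(-2*I*pi/3) + 3*exp(2*I*pi/3)) + (2 + 3*exp(-I*pi/3) + exp(2*I*pi/3) + 3*exp(I*pi/3))] = 12/6 = 2
  <chi_rho, chi_2> = (1/6)[1*(9)*conj(1) + 1*(3 + exp(-I*pi/3) + 2*exp(I*pi/3) + 3*exp(2*I*pi/3))*conj(exp(2*I*pi/3)) + 1*(3 + 4*exp(-2*I*pi/3) + 2*exp(2*I*pi/3))*conj(exp(-2*I*pi/3)) + 1*(3)*conj(1) + 1*(3 + 2*exp(-2*I*pi/3) + 4*exp(2*I*pi/3))*conj(exp(2*I*pi/3)) + 1*(3 + 3*exp(-2*I*pi/3) + 2*exp(-I*pi/3) + exp(I*pi/3))*conj(exp(-2*I*pi/3))]
      = (1/6)[(9) + (2 + 3*exp(-2*I*pi/3) + 2*exp(-I*pi/3)) + (4 + 2*exp(-2*I*pi/3) + 3*exp(2*I*pi/3)) + (3) + (4 + 3*exp(-2*I*pi/3) + 2*exp(2*I*pi/3)) + (2 + 2*exp(I*pi/3) + 3*exp(2*I*pi/3))] = 18/6 = 3
  <chi_rho, chi_3> = (1/6)[1*(9)*conj(1) + 1*(3 + exp(-I*pi/3) + 2*exp(I*pi/3) + 3*exp(2*I*pi/3))*conj(-1) + 1*(3 + 4*exp(-2*I*pi/3) + 2*exp(2*I*pi/3))*conj(1) + 1*(3)*conj(-1) + 1*(3 + 2*exp(-2*I*pi/3) + 4*exp(2*I*pi/3))*conj(1) + 1*(3 + 3*exp(-2*I*pi/3) + 2*exp(-I*pi/3) + exp(I*pi/3))*conj(-1)]
      = (1/6)[(9) + (-3 - 3*exp(2*I*pi/3) - 2*exp(I*pi/3) - exp(-I*pi/3)) + (3 + 4*exp(-2*I*pi/3) + 2*exp(2*I*pi/3)) + (-3) + (3 + 2*exp(-2*I*pi/3) + 4*exp(2*I*pi/3)) + (-3 - exp(I*pi/3) - 2*exp(-I*pi/3) - 3*exp(-2*I*pi/3))] = 0/6 = 0
  <chi_rho, chi_4> = (1/6)[1*(9)*conj(1) + 1*(3 + exp(-I*pi/3) + 2*exp(I*pi/3) + 3*exp(2*I*pi/3))*conj(exp(-2*I*pi/3)) + 1*(3 + 4*exp(-2*I*pi/3) + 2*exp(2*I*pi/3))*conj(exp(2*I*pi/3)) + 1*(3)*conj(1) + 1*(3 + 2*exp(-2*I*pi/3) + 4*exp(2*I*pi/3))*conj(exp(-2*I*pi/3)) + 1*(3 + 3*exp(-2*I*pi/3) + 2*exp(-I*pi/3) + exp(I*pi/3))*conj(exp(2*I*pi/3))]
      = (1/6)[(9) + (-2 + 3*exp(-2*I*pi/3) + exp(I*pi/3) + 3*exp(2*I*pi/3)) + (2 + 3*exp(-2*I*pi/3) + 4*exp(2*I*pi/3)) + (3) + (2 + 4*exp(-2*I*pi/3) + 3*exp(2*I*pi/3)) + (-2 + 3*exp(-2*I*pi/3) + exp(-I*pi/3) + 3*exp(2*I*pi/3))] = 0/6 = 0
  <chi_rho, chi_5> = (1/6)[1*(9)*conj(1) + 1*(3 + exp(-I*pi/3) + 2*exp(I*pi/3) + 3*exp(2*I*pi/3))*conj(exp(-I*pi/3)) + 1*(3 + 4*exp(-2*I*pi/3) + 2*exp(2*I*pi/3))*conj(exp(-2*I*pi/3)) + 1*(3)*conj(-1) + 1*(3 + 2*exp(-2*I*pi/3) + 4*exp(2*I*pi/3))*conj(exp(2*I*pi/3)) + 1*(3 + 3*exp(-2*I*pi/3) + 2*exp(-I*pi/3) + exp(I*pi/3))*conj(exp(I*pi/3))]
      = (1/6)[(9) + (-2 + 2*exp(2*I*pi/3) + 3*exp(I*pi/3)) + (4 + 2*exp(-2*I*pi/3) + 3*exp(2*I*pi/3)) + (-3) + (4 + 3*exp(-2*I*pi/3) + 2*exp(2*I*pi/3)) + (-2 + 3*exp(-I*pi/3) + 2*exp(-2*I*pi/3))] = 6/6 = 1
(Exp terms are combined using exp(i*s)*conj(exp(i*t)) = exp(i*(s-t)), and sums of them are collapsed using the identity that for every m > 1 the m distinct m-th roots of unity sum to 0, e.g. 1 + exp(2*I*pi/3) + exp(-2*I*pi/3) = 0.)
Dimension check: dim(rho) = sum (mult * dim) = 3*1 + 2*1 + 3*1 + 0*1 + 0*1 + 1*1 = 9 = chi_rho(e) = 9.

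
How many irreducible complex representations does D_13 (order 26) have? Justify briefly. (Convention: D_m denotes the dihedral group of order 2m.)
8

Why: The number of irreducible complex representations of a finite group equals its number of conjugacy classes. D_13 has 8 conjugacy classes ((n+3)/2 for n odd), so D_13 (order 26) has exactly 8 irreducible complex representations.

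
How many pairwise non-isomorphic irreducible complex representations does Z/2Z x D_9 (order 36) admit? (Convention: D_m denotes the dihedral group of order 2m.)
12

Argument: The number of irreducible complex representations of a finite group equals its number of conjugacy classes. For a direct product, #classes(G x H) = #classes(G) * #classes(H). Z/2Z has 2 classes (abelian), D_9 has 6 classes, so 2 * 6 = 12, so Z/2Z x D_9 (order 36) has exactly 12 irreducible complex representations.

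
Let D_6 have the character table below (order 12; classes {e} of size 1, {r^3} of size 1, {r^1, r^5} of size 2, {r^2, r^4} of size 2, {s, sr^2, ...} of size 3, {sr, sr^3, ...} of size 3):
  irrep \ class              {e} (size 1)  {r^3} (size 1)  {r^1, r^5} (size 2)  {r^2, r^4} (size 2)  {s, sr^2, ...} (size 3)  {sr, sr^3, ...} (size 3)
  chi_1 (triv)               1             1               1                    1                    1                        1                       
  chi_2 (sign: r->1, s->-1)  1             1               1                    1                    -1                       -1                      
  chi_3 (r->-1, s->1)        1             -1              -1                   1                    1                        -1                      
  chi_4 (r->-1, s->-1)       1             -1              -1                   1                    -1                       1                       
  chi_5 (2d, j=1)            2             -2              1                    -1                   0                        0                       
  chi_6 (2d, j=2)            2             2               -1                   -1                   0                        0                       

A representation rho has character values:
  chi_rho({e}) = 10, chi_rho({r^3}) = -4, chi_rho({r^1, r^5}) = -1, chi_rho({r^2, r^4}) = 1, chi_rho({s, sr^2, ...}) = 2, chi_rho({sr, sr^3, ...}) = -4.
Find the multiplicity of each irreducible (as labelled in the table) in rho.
Multiplicities: chi_1: 0, chi_2: 1, chi_3: 3, chi_4: 0, chi_5: 2, chi_6: 1.

Working: Use <chi_rho, chi> = (1/|G|) sum_C |C| * chi_rho(C) * conj(chi(C)) with |G| = 12 for each irreducible chi in the table:
  <chi_rho, chi_1> = (1/12)[1*(10)*conj(1) + 1*(-4)*conj(1) + 2*(-1)*conj(1) + 2*(1)*conj(1) + 3*(2)*conj(1) + 3*(-4)*conj(1)]
      = (1/12)[(10) + (-4) + (-2) + (2) + (6) + (-12)] = 0/12 = 0
  <chi_rho, chi_2> = (1/12)[1*(10)*conj(1) + 1*(-4)*conj(1) + 2*(-1)*conj(1) + 2*(1)*conj(1) + 3*(2)*conj(-1) + 3*(-4)*conj(-1)]
      = (1/12)[(10) + (-4) + (-2) + (2) + (-6) + (12)] = 12/12 = 1
  <chi_rho, chi_3> = (1/12)[1*(10)*conj(1) + 1*(-4)*conj(-1) + 2*(-1)*conj(-1) + 2*(1)*conj(1) + 3*(2)*conj(1) + 3*(-4)*conj(-1)]
      = (1/12)[(10) + (4) + (2) + (2) + (6) + (12)] = 36/12 = 3
  <chi_rho, chi_4> = (1/12)[1*(10)*conj(1) + 1*(-4)*conj(-1) + 2*(-1)*conj(-1) + 2*(1)*conj(1) + 3*(2)*conj(-1) + 3*(-4)*conj(1)]
      = (1/12)[(10) + (4) + (2) + (2) + (-6) + (-12)] = 0/12 = 0
  <chi_rho, chi_5> = (1/12)[1*(10)*conj(2) + 1*(-4)*conj(-2) + 2*(-1)*conj(1) + 2*(1)*conj(-1) + 3*(2)*conj(0) + 3*(-4)*conj(0)]
      = (1/12)[(20) + (8) + (-2) + (-2) + (0) + (0)] = 24/12 = 2
  <chi_rho, chi_6> = (1/12)[1*(10)*conj(2) + 1*(-4)*conj(2) + 2*(-1)*conj(-1) + 2*(1)*conj(-1) + 3*(2)*conj(0) + 3*(-4)*conj(0)]
      = (1/12)[(20) + (-8) + (2) + (-2) + (0) + (0)] = 12/12 = 1
Dimension check: dim(rho) = sum (mult * dim) = 0*1 + 1*1 + 3*1 + 0*1 + 2*2 + 1*2 = 10 = chi_rho(e) = 10.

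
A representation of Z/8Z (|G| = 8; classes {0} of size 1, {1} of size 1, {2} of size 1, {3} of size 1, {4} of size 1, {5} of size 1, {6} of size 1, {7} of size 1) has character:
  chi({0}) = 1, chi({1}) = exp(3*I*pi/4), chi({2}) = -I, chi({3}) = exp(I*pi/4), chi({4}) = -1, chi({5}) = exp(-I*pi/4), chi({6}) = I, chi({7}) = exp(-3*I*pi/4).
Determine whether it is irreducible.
Irreducible: <chi, chi> = 1.

<chi, chi> = (1/|G|) sum_C |C| * |chi(C)|^2 = (1/8)[1*|1|^2 + 1*|exp(3*I*pi/4)|^2 + 1*|-I|^2 + 1*|exp(I*pi/4)|^2 + 1*|-1|^2 + 1*|exp(-I*pi/4)|^2 + 1*|I|^2 + 1*|exp(-3*I*pi/4)|^2]
  = (1/8)[(1) + (1) + (1) + (1) + (1) + (1) + (1) + (1)] = 8/8 = 1.
(Exp terms are combined using exp(i*s)*conj(exp(i*t)) = exp(i*(s-t)), and sums of them are collapsed using the identity that for every m > 1 the m distinct m-th roots of unity sum to 0, e.g. 1 + exp(2*I*pi/3) + exp(-2*I*pi/3) = 0.)
A character is irreducible iff <chi, chi> = 1, so this representation is irreducible.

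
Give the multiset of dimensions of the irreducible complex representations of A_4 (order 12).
Dimensions: 1, 1, 1, 3

Justification: There are 4 irreducibles (= number of conjugacy classes). Their dimensions d_i satisfy sum d_i^2 = |G| = 12: 1 + 1 + 1 + 9 = 12.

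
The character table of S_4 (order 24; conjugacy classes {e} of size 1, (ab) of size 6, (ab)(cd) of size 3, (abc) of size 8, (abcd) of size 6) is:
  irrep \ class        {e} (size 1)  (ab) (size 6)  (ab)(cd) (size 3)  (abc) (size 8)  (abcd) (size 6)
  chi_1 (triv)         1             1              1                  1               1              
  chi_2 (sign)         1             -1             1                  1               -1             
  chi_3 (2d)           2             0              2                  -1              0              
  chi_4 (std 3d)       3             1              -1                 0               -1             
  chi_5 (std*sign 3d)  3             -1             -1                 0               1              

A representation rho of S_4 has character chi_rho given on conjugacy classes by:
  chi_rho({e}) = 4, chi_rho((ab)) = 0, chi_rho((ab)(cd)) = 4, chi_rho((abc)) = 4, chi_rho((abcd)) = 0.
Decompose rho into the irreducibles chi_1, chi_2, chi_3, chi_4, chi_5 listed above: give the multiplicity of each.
Multiplicities: chi_1: 2, chi_2: 2, chi_3: 0, chi_4: 0, chi_5: 0.

Derivation: Use <chi_rho, chi> = (1/|G|) sum_C |C| * chi_rho(C) * conj(chi(C)) with |G| = 24 for each irreducible chi in the table:
  <chi_rho, chi_1> = (1/24)[1*(4)*conj(1) + 6*(0)*conj(1) + 3*(4)*conj(1) + 8*(4)*conj(1) + 6*(0)*conj(1)]
      = (1/24)[(4) + (0) + (12) + (32) + (0)] = 48/24 = 2
  <chi_rho, chi_2> = (1/24)[1*(4)*conj(1) + 6*(0)*conj(-1) + 3*(4)*conj(1) + 8*(4)*conj(1) + 6*(0)*conj(-1)]
      = (1/24)[(4) + (0) + (12) + (32) + (0)] = 48/24 = 2
  <chi_rho, chi_3> = (1/24)[1*(4)*conj(2) + 6*(0)*conj(0) + 3*(4)*conj(2) + 8*(4)*conj(-1) + 6*(0)*conj(0)]
      = (1/24)[(8) + (0) + (24) + (-32) + (0)] = 0/24 = 0
  <chi_rho, chi_4> = (1/24)[1*(4)*conj(3) + 6*(0)*conj(1) + 3*(4)*conj(-1) + 8*(4)*conj(0) + 6*(0)*conj(-1)]
      = (1/24)[(12) + (0) + (-12) + (0) + (0)] = 0/24 = 0
  <chi_rho, chi_5> = (1/24)[1*(4)*conj(3) + 6*(0)*conj(-1) + 3*(4)*conj(-1) + 8*(4)*conj(0) + 6*(0)*conj(1)]
      = (1/24)[(12) + (0) + (-12) + (0) + (0)] = 0/24 = 0
Dimension check: dim(rho) = sum (mult * dim) = 2*1 + 2*1 + 0*2 + 0*3 + 0*3 = 4 = chi_rho(e) = 4.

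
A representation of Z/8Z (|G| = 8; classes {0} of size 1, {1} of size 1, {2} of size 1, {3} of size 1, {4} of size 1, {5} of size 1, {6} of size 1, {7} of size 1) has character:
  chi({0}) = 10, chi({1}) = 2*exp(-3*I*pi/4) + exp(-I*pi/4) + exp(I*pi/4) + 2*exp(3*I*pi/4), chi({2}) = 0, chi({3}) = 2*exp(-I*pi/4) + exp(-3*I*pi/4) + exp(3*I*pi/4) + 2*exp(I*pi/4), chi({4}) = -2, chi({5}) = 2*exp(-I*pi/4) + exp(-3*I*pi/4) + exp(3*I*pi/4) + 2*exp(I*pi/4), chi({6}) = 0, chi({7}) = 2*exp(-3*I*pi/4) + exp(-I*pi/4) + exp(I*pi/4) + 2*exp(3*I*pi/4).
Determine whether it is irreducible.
Not irreducible (reducible): <chi, chi> = 14 > 1.

Details: <chi, chi> = (1/|G|) sum_C |C| * |chi(C)|^2 = (1/8)[1*|10|^2 + 1*|2*exp(-3*I*pi/4) + exp(-I*pi/4) + exp(I*pi/4) + 2*exp(3*I*pi/4)|^2 + 1*|0|^2 + 1*|2*exp(-I*pi/4) + exp(-3*I*pi/4) + exp(3*I*pi/4) + 2*exp(I*pi/4)|^2 + 1*|-2|^2 + 1*|2*exp(-I*pi/4) + exp(-3*I*pi/4) + exp(3*I*pi/4) + 2*exp(I*pi/4)|^2 + 1*|0|^2 + 1*|2*exp(-3*I*pi/4) + exp(-I*pi/4) + exp(I*pi/4) + 2*exp(3*I*pi/4)|^2]
  = (1/8)[(100) + (2) + (0) + (2) + (4) + (2) + (0) + (2)] = 112/8 = 14.
(Exp terms are combined using exp(i*s)*conj(exp(i*t)) = exp(i*(s-t)), and sums of them are collapsed using the identity that for every m > 1 the m distinct m-th roots of unity sum to 0, e.g. 1 + exp(2*I*pi/3) + exp(-2*I*pi/3) = 0.)
A character is irreducible iff <chi, chi> = 1, so this representation is reducible.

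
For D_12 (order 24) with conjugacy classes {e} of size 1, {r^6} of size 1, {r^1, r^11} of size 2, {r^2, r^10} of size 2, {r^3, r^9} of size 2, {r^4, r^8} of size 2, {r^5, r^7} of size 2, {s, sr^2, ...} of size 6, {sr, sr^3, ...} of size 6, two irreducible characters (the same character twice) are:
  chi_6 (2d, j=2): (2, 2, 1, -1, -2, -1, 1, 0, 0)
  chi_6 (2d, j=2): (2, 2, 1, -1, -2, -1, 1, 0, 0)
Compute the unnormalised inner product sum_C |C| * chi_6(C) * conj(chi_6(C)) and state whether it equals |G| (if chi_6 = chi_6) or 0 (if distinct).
Sum = 24 = |G| = 24; so <chi_6, chi_6> = 1 (norm-1 confirms irreducibility).

Solution. Compute term by term over conjugacy classes (|C| * chi_6(C) * conj(chi_6(C))):
  1*(2)*conj(2) + 1*(2)*conj(2) + 2*(1)*conj(1) + 2*(-1)*conj(-1) + 2*(-2)*conj(-2) + 2*(-1)*conj(-1) + 2*(1)*conj(1) + 6*(0)*conj(0) + 6*(0)*conj(0)
  = (4) + (4) + (2) + (2) + (8) + (2) + (2) + (0) + (0)
  = 24.
Dividing by |G| = 24 gives 24/24 = 1, matching the row-orthogonality relation <chi_6, chi_6> = [chi_6 = chi_6].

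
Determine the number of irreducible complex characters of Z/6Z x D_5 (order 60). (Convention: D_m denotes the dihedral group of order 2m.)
24

Working: The number of irreducible complex representations of a finite group equals its number of conjugacy classes. For a direct product, #classes(G x H) = #classes(G) * #classes(H). Z/6Z has 6 classes (abelian), D_5 has 4 classes, so 6 * 4 = 24, so Z/6Z x D_5 (order 60) has exactly 24 irreducible complex representations.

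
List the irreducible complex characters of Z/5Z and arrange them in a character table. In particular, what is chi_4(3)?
Character table of Z/5Z (irreps indexed chi_0,...,chi_4 with chi_k(m) = zeta_5^(k*m), zeta_5 = exp(2*pi*i/5)):
  irrep \ class  {0} (size 1)  {1} (size 1)    {2} (size 1)    {3} (size 1)    {4} (size 1)  
  chi_0          1             1               1               1               1             
  chi_1          1             exp(2*I*pi/5)   exp(4*I*pi/5)   exp(-4*I*pi/5)  exp(-2*I*pi/5)
  chi_2          1             exp(4*I*pi/5)   exp(-2*I*pi/5)  exp(2*I*pi/5)   exp(-4*I*pi/5)
  chi_3          1             exp(-4*I*pi/5)  exp(2*I*pi/5)   exp(-2*I*pi/5)  exp(4*I*pi/5) 
  chi_4          1             exp(-2*I*pi/5)  exp(-4*I*pi/5)  exp(4*I*pi/5)   exp(2*I*pi/5) 

Spot check: chi_4(3) = zeta_5^(4*3) = zeta_5^12 = exp(4*I*pi/5).

Argument: Z/5Z is abelian, so all 5 irreducible complex representations are 1-dimensional. They are given by chi_k(m) = zeta_5^(k*m) for k = 0,...,4. Row orthogonality: sum_m chi_k(m) conj(chi_l(m)) = 5 * [k = l].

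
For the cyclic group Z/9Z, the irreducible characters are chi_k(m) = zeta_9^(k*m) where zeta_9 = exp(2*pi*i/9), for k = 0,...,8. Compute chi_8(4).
chi_8(4) = zeta_9^32 = exp(-8*I*pi/9)

Reasoning: chi_8(4) = zeta_9^(8*4) = zeta_9^32. Since zeta_9^9 = 1, this equals zeta_9^5 = exp(2*pi*i*5/9) = exp(-8*I*pi/9).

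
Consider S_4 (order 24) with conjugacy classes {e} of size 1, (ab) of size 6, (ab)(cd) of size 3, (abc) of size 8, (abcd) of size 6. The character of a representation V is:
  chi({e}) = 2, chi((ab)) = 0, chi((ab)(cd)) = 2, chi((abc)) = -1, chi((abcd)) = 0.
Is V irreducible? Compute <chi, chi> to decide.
Irreducible: <chi, chi> = 1.

Explanation: <chi, chi> = (1/|G|) sum_C |C| * |chi(C)|^2 = (1/24)[1*|2|^2 + 6*|0|^2 + 3*|2|^2 + 8*|-1|^2 + 6*|0|^2]
  = (1/24)[(4) + (0) + (12) + (8) + (0)] = 24/24 = 1.
A character is irreducible iff <chi, chi> = 1, so this representation is irreducible.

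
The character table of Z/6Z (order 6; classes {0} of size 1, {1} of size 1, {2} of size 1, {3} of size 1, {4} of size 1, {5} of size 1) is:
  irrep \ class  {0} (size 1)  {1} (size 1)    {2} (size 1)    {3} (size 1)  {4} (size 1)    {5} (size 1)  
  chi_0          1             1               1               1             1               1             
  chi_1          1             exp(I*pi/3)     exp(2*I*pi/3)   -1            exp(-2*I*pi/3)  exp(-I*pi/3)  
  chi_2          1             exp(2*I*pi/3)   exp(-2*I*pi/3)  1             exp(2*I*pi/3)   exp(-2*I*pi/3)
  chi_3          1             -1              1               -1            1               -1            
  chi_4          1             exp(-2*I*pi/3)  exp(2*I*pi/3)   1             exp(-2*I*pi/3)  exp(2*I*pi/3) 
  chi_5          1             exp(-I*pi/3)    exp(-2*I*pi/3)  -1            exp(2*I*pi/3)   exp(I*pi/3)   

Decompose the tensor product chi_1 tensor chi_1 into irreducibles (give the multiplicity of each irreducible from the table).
chi_1 tensor chi_1 = chi_2 (all other irreducibles have multiplicity 0).

Details: The character of a tensor product is the pointwise product (chi_1 * chi_1)(C) = chi_1(C) * chi_1(C):
  {0}: (1)*(1), {1}: (exp(I*pi/3))*(exp(I*pi/3)), {2}: (exp(2*I*pi/3))*(exp(2*I*pi/3)), {3}: (-1)*(-1), {4}: (exp(-2*I*pi/3))*(exp(-2*I*pi/3)), {5}: (exp(-I*pi/3))*(exp(-I*pi/3))
so (chi_1 * chi_1) takes values
  {0} -> 1, {1} -> exp(2*I*pi/3), {2} -> exp(-2*I*pi/3), {3} -> 1, {4} -> exp(2*I*pi/3), {5} -> exp(-2*I*pi/3).
Now take the inner product of this character with each irreducible chi from the table, <chi_1*chi_1, chi> = (1/6) sum_C |C| (chi_1*chi_1)(C) conj(chi(C)):
  <chi_1*chi_1, chi_0> = (1/6)[1*(1)*conj(1) + 1*(exp(2*I*pi/3))*conj(1) + 1*(exp(-2*I*pi/3))*conj(1) + 1*(1)*conj(1) + 1*(exp(2*I*pi/3))*conj(1) + 1*(exp(-2*I*pi/3))*conj(1)]
      = (1/6)[(1) + (exp(2*I*pi/3)) + (exp(-2*I*pi/3)) + (1) + (exp(2*I*pi/3)) + (exp(-2*I*pi/3))] = 0/6 = 0
  <chi_1*chi_1, chi_1> = (1/6)[1*(1)*conj(1) + 1*(exp(2*I*pi/3))*conj(exp(I*pi/3)) + 1*(exp(-2*I*pi/3))*conj(exp(2*I*pi/3)) + 1*(1)*conj(-1) + 1*(exp(2*I*pi/3))*conj(exp(-2*I*pi/3)) + 1*(exp(-2*I*pi/3))*conj(exp(-I*pi/3))]
      = (1/6)[(1) + (exp(I*pi/3)) + (exp(2*I*pi/3)) + (-1) + (exp(-2*I*pi/3)) + (exp(-I*pi/3))] = 0/6 = 0
  <chi_1*chi_1, chi_2> = (1/6)[1*(1)*conj(1) + 1*(exp(2*I*pi/3))*conj(exp(2*I*pi/3)) + 1*(exp(-2*I*pi/3))*conj(exp(-2*I*pi/3)) + 1*(1)*conj(1) + 1*(exp(2*I*pi/3))*conj(exp(2*I*pi/3)) + 1*(exp(-2*I*pi/3))*conj(exp(-2*I*pi/3))]
      = (1/6)[(1) + (1) + (1) + (1) + (1) + (1)] = 6/6 = 1
  <chi_1*chi_1, chi_3> = (1/6)[1*(1)*conj(1) + 1*(exp(2*I*pi/3))*conj(-1) + 1*(exp(-2*I*pi/3))*conj(1) + 1*(1)*conj(-1) + 1*(exp(2*I*pi/3))*conj(1) + 1*(exp(-2*I*pi/3))*conj(-1)]
      = (1/6)[(1) + (-exp(2*I*pi/3)) + (exp(-2*I*pi/3)) + (-1) + (exp(2*I*pi/3)) + (-exp(-2*I*pi/3))] = 0/6 = 0
  <chi_1*chi_1, chi_4> = (1/6)[1*(1)*conj(1) + 1*(exp(2*I*pi/3))*conj(exp(-2*I*pi/3)) + 1*(exp(-2*I*pi/3))*conj(exp(2*I*pi/3)) + 1*(1)*conj(1) + 1*(exp(2*I*pi/3))*conj(exp(-2*I*pi/3)) + 1*(exp(-2*I*pi/3))*conj(exp(2*I*pi/3))]
      = (1/6)[(1) + (exp(-2*I*pi/3)) + (exp(2*I*pi/3)) + (1) + (exp(-2*I*pi/3)) + (exp(2*I*pi/3))] = 0/6 = 0
  <chi_1*chi_1, chi_5> = (1/6)[1*(1)*conj(1) + 1*(exp(2*I*pi/3))*conj(exp(-I*pi/3)) + 1*(exp(-2*I*pi/3))*conj(exp(-2*I*pi/3)) + 1*(1)*conj(-1) + 1*(exp(2*I*pi/3))*conj(exp(2*I*pi/3)) + 1*(exp(-2*I*pi/3))*conj(exp(I*pi/3))]
      = (1/6)[(1) + (-1) + (1) + (-1) + (1) + (-1)] = 0/6 = 0
(Exp terms are combined using exp(i*s)*conj(exp(i*t)) = exp(i*(s-t)), and sums of them are collapsed using the identity that for every m > 1 the m distinct m-th roots of unity sum to 0, e.g. 1 + exp(2*I*pi/3) + exp(-2*I*pi/3) = 0.)
Hence the multiplicities are chi_2: 1. Dimension check: dim(chi_1)*dim(chi_1) = 1*1 = 1 and sum (mult * dim) = 1*1 = 1.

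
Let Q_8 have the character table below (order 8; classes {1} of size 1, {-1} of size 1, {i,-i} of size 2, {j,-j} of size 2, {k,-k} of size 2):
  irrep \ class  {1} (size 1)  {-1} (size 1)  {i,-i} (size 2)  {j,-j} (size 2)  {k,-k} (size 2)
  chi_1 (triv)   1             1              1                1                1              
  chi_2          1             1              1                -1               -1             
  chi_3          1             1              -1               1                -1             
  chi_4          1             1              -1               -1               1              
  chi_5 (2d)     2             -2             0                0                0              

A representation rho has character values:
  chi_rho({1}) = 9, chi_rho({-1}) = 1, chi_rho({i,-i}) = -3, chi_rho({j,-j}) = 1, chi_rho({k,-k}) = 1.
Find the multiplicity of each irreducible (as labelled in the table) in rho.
Multiplicities: chi_1: 1, chi_2: 0, chi_3: 2, chi_4: 2, chi_5: 2.

Why: Use <chi_rho, chi> = (1/|G|) sum_C |C| * chi_rho(C) * conj(chi(C)) with |G| = 8 for each irreducible chi in the table:
  <chi_rho, chi_1> = (1/8)[1*(9)*conj(1) + 1*(1)*conj(1) + 2*(-3)*conj(1) + 2*(1)*conj(1) + 2*(1)*conj(1)]
      = (1/8)[(9) + (1) + (-6) + (2) + (2)] = 8/8 = 1
  <chi_rho, chi_2> = (1/8)[1*(9)*conj(1) + 1*(1)*conj(1) + 2*(-3)*conj(1) + 2*(1)*conj(-1) + 2*(1)*conj(-1)]
      = (1/8)[(9) + (1) + (-6) + (-2) + (-2)] = 0/8 = 0
  <chi_rho, chi_3> = (1/8)[1*(9)*conj(1) + 1*(1)*conj(1) + 2*(-3)*conj(-1) + 2*(1)*conj(1) + 2*(1)*conj(-1)]
      = (1/8)[(9) + (1) + (6) + (2) + (-2)] = 16/8 = 2
  <chi_rho, chi_4> = (1/8)[1*(9)*conj(1) + 1*(1)*conj(1) + 2*(-3)*conj(-1) + 2*(1)*conj(-1) + 2*(1)*conj(1)]
      = (1/8)[(9) + (1) + (6) + (-2) + (2)] = 16/8 = 2
  <chi_rho, chi_5> = (1/8)[1*(9)*conj(2) + 1*(1)*conj(-2) + 2*(-3)*conj(0) + 2*(1)*conj(0) + 2*(1)*conj(0)]
      = (1/8)[(18) + (-2) + (0) + (0) + (0)] = 16/8 = 2
Dimension check: dim(rho) = sum (mult * dim) = 1*1 + 0*1 + 2*1 + 2*1 + 2*2 = 9 = chi_rho(e) = 9.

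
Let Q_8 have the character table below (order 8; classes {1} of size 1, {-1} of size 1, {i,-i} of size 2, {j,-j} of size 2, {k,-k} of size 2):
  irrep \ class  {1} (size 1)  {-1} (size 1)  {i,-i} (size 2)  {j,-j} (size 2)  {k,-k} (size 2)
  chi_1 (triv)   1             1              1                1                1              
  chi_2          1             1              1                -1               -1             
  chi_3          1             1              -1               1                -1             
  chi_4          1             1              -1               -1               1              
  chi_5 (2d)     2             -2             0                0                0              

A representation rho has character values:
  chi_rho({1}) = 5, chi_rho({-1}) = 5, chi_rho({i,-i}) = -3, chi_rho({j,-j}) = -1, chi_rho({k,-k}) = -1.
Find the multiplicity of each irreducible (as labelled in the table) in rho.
Multiplicities: chi_1: 0, chi_2: 1, chi_3: 2, chi_4: 2, chi_5: 0.

Derivation: Use <chi_rho, chi> = (1/|G|) sum_C |C| * chi_rho(C) * conj(chi(C)) with |G| = 8 for each irreducible chi in the table:
  <chi_rho, chi_1> = (1/8)[1*(5)*conj(1) + 1*(5)*conj(1) + 2*(-3)*conj(1) + 2*(-1)*conj(1) + 2*(-1)*conj(1)]
      = (1/8)[(5) + (5) + (-6) + (-2) + (-2)] = 0/8 = 0
  <chi_rho, chi_2> = (1/8)[1*(5)*conj(1) + 1*(5)*conj(1) + 2*(-3)*conj(1) + 2*(-1)*conj(-1) + 2*(-1)*conj(-1)]
      = (1/8)[(5) + (5) + (-6) + (2) + (2)] = 8/8 = 1
  <chi_rho, chi_3> = (1/8)[1*(5)*conj(1) + 1*(5)*conj(1) + 2*(-3)*conj(-1) + 2*(-1)*conj(1) + 2*(-1)*conj(-1)]
      = (1/8)[(5) + (5) + (6) + (-2) + (2)] = 16/8 = 2
  <chi_rho, chi_4> = (1/8)[1*(5)*conj(1) + 1*(5)*conj(1) + 2*(-3)*conj(-1) + 2*(-1)*conj(-1) + 2*(-1)*conj(1)]
      = (1/8)[(5) + (5) + (6) + (2) + (-2)] = 16/8 = 2
  <chi_rho, chi_5> = (1/8)[1*(5)*conj(2) + 1*(5)*conj(-2) + 2*(-3)*conj(0) + 2*(-1)*conj(0) + 2*(-1)*conj(0)]
      = (1/8)[(10) + (-10) + (0) + (0) + (0)] = 0/8 = 0
Dimension check: dim(rho) = sum (mult * dim) = 0*1 + 1*1 + 2*1 + 2*1 + 0*2 = 5 = chi_rho(e) = 5.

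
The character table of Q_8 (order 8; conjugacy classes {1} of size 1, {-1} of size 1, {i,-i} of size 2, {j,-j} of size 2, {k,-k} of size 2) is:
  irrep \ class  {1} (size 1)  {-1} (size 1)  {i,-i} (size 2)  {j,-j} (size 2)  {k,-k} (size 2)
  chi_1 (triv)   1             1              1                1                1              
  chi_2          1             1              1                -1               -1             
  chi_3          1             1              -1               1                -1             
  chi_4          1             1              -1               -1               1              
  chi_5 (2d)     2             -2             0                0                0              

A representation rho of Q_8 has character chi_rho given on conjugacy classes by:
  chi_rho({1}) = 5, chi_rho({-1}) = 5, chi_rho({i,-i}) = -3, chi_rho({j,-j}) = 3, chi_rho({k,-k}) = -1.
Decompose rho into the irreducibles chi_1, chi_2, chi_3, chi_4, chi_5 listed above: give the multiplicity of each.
Multiplicities: chi_1: 1, chi_2: 0, chi_3: 3, chi_4: 1, chi_5: 0.

Proof sketch: Use <chi_rho, chi> = (1/|G|) sum_C |C| * chi_rho(C) * conj(chi(C)) with |G| = 8 for each irreducible chi in the table:
  <chi_rho, chi_1> = (1/8)[1*(5)*conj(1) + 1*(5)*conj(1) + 2*(-3)*conj(1) + 2*(3)*conj(1) + 2*(-1)*conj(1)]
      = (1/8)[(5) + (5) + (-6) + (6) + (-2)] = 8/8 = 1
  <chi_rho, chi_2> = (1/8)[1*(5)*conj(1) + 1*(5)*conj(1) + 2*(-3)*conj(1) + 2*(3)*conj(-1) + 2*(-1)*conj(-1)]
      = (1/8)[(5) + (5) + (-6) + (-6) + (2)] = 0/8 = 0
  <chi_rho, chi_3> = (1/8)[1*(5)*conj(1) + 1*(5)*conj(1) + 2*(-3)*conj(-1) + 2*(3)*conj(1) + 2*(-1)*conj(-1)]
      = (1/8)[(5) + (5) + (6) + (6) + (2)] = 24/8 = 3
  <chi_rho, chi_4> = (1/8)[1*(5)*conj(1) + 1*(5)*conj(1) + 2*(-3)*conj(-1) + 2*(3)*conj(-1) + 2*(-1)*conj(1)]
      = (1/8)[(5) + (5) + (6) + (-6) + (-2)] = 8/8 = 1
  <chi_rho, chi_5> = (1/8)[1*(5)*conj(2) + 1*(5)*conj(-2) + 2*(-3)*conj(0) + 2*(3)*conj(0) + 2*(-1)*conj(0)]
      = (1/8)[(10) + (-10) + (0) + (0) + (0)] = 0/8 = 0
Dimension check: dim(rho) = sum (mult * dim) = 1*1 + 0*1 + 3*1 + 1*1 + 0*2 = 5 = chi_rho(e) = 5.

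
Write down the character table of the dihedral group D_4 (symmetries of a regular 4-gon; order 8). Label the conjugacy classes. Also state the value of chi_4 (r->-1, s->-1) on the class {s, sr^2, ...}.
Conjugacy classes: {e} of size 1, {r^2} of size 1, {r^1, r^3} of size 2, {s, sr^2, ...} of size 2, {sr, sr^3, ...} of size 2.
Character table:
  irrep \ class              {e} (size 1)  {r^2} (size 1)  {r^1, r^3} (size 2)  {s, sr^2, ...} (size 2)  {sr, sr^3, ...} (size 2)
  chi_1 (triv)               1             1               1                    1                        1                       
  chi_2 (sign: r->1, s->-1)  1             1               1                    -1                       -1                      
  chi_3 (r->-1, s->1)        1             1               -1                   1                        -1                      
  chi_4 (r->-1, s->-1)       1             1               -1                   -1                       1                       
  chi_5 (2d, j=1)            2             -2              0                    0                        0                       

Spot check: chi_4 (r->-1, s->-1) on {s, sr^2, ...} = -1.

Derivation: D_4 has order 2*4 = 8 with 5 conjugacy classes, hence 5 irreducibles. Sum of squared dims 1 + 1 + 1 + 1 + 4 = 8 = |G|. Linear characters come from the abelianisation; the 2-dimensional irreps have character r^k -> 2*cos(2*pi*j*k/4), reflections -> 0.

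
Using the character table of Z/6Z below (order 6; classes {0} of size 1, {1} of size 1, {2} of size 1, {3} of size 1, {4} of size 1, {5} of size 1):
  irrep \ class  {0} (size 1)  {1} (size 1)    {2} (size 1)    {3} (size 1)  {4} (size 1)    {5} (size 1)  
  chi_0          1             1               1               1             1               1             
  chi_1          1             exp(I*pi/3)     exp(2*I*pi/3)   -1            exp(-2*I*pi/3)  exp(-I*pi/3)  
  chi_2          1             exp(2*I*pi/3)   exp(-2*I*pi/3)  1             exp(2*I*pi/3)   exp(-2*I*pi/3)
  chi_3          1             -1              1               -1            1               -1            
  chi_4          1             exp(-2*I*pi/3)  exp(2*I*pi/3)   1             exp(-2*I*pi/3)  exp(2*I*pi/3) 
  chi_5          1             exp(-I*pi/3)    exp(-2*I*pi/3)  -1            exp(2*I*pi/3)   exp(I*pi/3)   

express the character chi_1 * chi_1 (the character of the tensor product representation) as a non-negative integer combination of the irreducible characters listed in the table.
chi_1 tensor chi_1 = chi_2 (all other irreducibles have multiplicity 0).

Proof sketch: The character of a tensor product is the pointwise product (chi_1 * chi_1)(C) = chi_1(C) * chi_1(C):
  {0}: (1)*(1), {1}: (exp(I*pi/3))*(exp(I*pi/3)), {2}: (exp(2*I*pi/3))*(exp(2*I*pi/3)), {3}: (-1)*(-1), {4}: (exp(-2*I*pi/3))*(exp(-2*I*pi/3)), {5}: (exp(-I*pi/3))*(exp(-I*pi/3))
so (chi_1 * chi_1) takes values
  {0} -> 1, {1} -> exp(2*I*pi/3), {2} -> exp(-2*I*pi/3), {3} -> 1, {4} -> exp(2*I*pi/3), {5} -> exp(-2*I*pi/3).
Now take the inner product of this character with each irreducible chi from the table, <chi_1*chi_1, chi> = (1/6) sum_C |C| (chi_1*chi_1)(C) conj(chi(C)):
  <chi_1*chi_1, chi_0> = (1/6)[1*(1)*conj(1) + 1*(exp(2*I*pi/3))*conj(1) + 1*(exp(-2*I*pi/3))*conj(1) + 1*(1)*conj(1) + 1*(exp(2*I*pi/3))*conj(1) + 1*(exp(-2*I*pi/3))*conj(1)]
      = (1/6)[(1) + (exp(2*I*pi/3)) + (exp(-2*I*pi/3)) + (1) + (exp(2*I*pi/3)) + (exp(-2*I*pi/3))] = 0/6 = 0
  <chi_1*chi_1, chi_1> = (1/6)[1*(1)*conj(1) + 1*(exp(2*I*pi/3))*conj(exp(I*pi/3)) + 1*(exp(-2*I*pi/3))*conj(exp(2*I*pi/3)) + 1*(1)*conj(-1) + 1*(exp(2*I*pi/3))*conj(exp(-2*I*pi/3)) + 1*(exp(-2*I*pi/3))*conj(exp(-I*pi/3))]
      = (1/6)[(1) + (exp(I*pi/3)) + (exp(2*I*pi/3)) + (-1) + (exp(-2*I*pi/3)) + (exp(-I*pi/3))] = 0/6 = 0
  <chi_1*chi_1, chi_2> = (1/6)[1*(1)*conj(1) + 1*(exp(2*I*pi/3))*conj(exp(2*I*pi/3)) + 1*(exp(-2*I*pi/3))*conj(exp(-2*I*pi/3)) + 1*(1)*conj(1) + 1*(exp(2*I*pi/3))*conj(exp(2*I*pi/3)) + 1*(exp(-2*I*pi/3))*conj(exp(-2*I*pi/3))]
      = (1/6)[(1) + (1) + (1) + (1) + (1) + (1)] = 6/6 = 1
  <chi_1*chi_1, chi_3> = (1/6)[1*(1)*conj(1) + 1*(exp(2*I*pi/3))*conj(-1) + 1*(exp(-2*I*pi/3))*conj(1) + 1*(1)*conj(-1) + 1*(exp(2*I*pi/3))*conj(1) + 1*(exp(-2*I*pi/3))*conj(-1)]
      = (1/6)[(1) + (-exp(2*I*pi/3)) + (exp(-2*I*pi/3)) + (-1) + (exp(2*I*pi/3)) + (-exp(-2*I*pi/3))] = 0/6 = 0
  <chi_1*chi_1, chi_4> = (1/6)[1*(1)*conj(1) + 1*(exp(2*I*pi/3))*conj(exp(-2*I*pi/3)) + 1*(exp(-2*I*pi/3))*conj(exp(2*I*pi/3)) + 1*(1)*conj(1) + 1*(exp(2*I*pi/3))*conj(exp(-2*I*pi/3)) + 1*(exp(-2*I*pi/3))*conj(exp(2*I*pi/3))]
      = (1/6)[(1) + (exp(-2*I*pi/3)) + (exp(2*I*pi/3)) + (1) + (exp(-2*I*pi/3)) + (exp(2*I*pi/3))] = 0/6 = 0
  <chi_1*chi_1, chi_5> = (1/6)[1*(1)*conj(1) + 1*(exp(2*I*pi/3))*conj(exp(-I*pi/3)) + 1*(exp(-2*I*pi/3))*conj(exp(-2*I*pi/3)) + 1*(1)*conj(-1) + 1*(exp(2*I*pi/3))*conj(exp(2*I*pi/3)) + 1*(exp(-2*I*pi/3))*conj(exp(I*pi/3))]
      = (1/6)[(1) + (-1) + (1) + (-1) + (1) + (-1)] = 0/6 = 0
(Exp terms are combined using exp(i*s)*conj(exp(i*t)) = exp(i*(s-t)), and sums of them are collapsed using the identity that for every m > 1 the m distinct m-th roots of unity sum to 0, e.g. 1 + exp(2*I*pi/3) + exp(-2*I*pi/3) = 0.)
Hence the multiplicities are chi_2: 1. Dimension check: dim(chi_1)*dim(chi_1) = 1*1 = 1 and sum (mult * dim) = 1*1 = 1.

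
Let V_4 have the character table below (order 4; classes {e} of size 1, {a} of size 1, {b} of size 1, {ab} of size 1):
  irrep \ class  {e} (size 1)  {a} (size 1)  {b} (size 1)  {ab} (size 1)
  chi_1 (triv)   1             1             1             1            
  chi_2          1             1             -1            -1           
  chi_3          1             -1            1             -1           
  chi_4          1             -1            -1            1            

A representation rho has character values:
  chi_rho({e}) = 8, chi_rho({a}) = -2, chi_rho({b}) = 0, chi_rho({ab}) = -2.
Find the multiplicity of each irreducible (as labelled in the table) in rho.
Multiplicities: chi_1: 1, chi_2: 2, chi_3: 3, chi_4: 2.

Explanation: Use <chi_rho, chi> = (1/|G|) sum_C |C| * chi_rho(C) * conj(chi(C)) with |G| = 4 for each irreducible chi in the table:
  <chi_rho, chi_1> = (1/4)[1*(8)*conj(1) + 1*(-2)*conj(1) + 1*(0)*conj(1) + 1*(-2)*conj(1)]
      = (1/4)[(8) + (-2) + (0) + (-2)] = 4/4 = 1
  <chi_rho, chi_2> = (1/4)[1*(8)*conj(1) + 1*(-2)*conj(1) + 1*(0)*conj(-1) + 1*(-2)*conj(-1)]
      = (1/4)[(8) + (-2) + (0) + (2)] = 8/4 = 2
  <chi_rho, chi_3> = (1/4)[1*(8)*conj(1) + 1*(-2)*conj(-1) + 1*(0)*conj(1) + 1*(-2)*conj(-1)]
      = (1/4)[(8) + (2) + (0) + (2)] = 12/4 = 3
  <chi_rho, chi_4> = (1/4)[1*(8)*conj(1) + 1*(-2)*conj(-1) + 1*(0)*conj(-1) + 1*(-2)*conj(1)]
      = (1/4)[(8) + (2) + (0) + (-2)] = 8/4 = 2
Dimension check: dim(rho) = sum (mult * dim) = 1*1 + 2*1 + 3*1 + 2*1 = 8 = chi_rho(e) = 8.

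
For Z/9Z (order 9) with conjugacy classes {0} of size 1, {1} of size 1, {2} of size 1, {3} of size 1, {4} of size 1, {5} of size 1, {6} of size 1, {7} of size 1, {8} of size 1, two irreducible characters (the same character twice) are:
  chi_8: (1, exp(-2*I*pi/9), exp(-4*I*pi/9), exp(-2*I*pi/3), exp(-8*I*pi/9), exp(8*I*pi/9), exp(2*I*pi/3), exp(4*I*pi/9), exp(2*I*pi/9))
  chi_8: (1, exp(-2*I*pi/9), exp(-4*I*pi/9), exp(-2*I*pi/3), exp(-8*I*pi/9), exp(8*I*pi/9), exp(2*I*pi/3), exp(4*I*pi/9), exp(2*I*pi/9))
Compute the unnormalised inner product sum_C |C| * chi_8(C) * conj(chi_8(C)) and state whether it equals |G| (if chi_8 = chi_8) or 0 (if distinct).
Sum = 9 = |G| = 9; so <chi_8, chi_8> = 1 (norm-1 confirms irreducibility).

Explanation: Compute term by term over conjugacy classes (|C| * chi_8(C) * conj(chi_8(C))):
  1*(1)*conj(1) + 1*(exp(-2*I*pi/9))*conj(exp(-2*I*pi/9)) + 1*(exp(-4*I*pi/9))*conj(exp(-4*I*pi/9)) + 1*(exp(-2*I*pi/3))*conj(exp(-2*I*pi/3)) + 1*(exp(-8*I*pi/9))*conj(exp(-8*I*pi/9)) + 1*(exp(8*I*pi/9))*conj(exp(8*I*pi/9)) + 1*(exp(2*I*pi/3))*conj(exp(2*I*pi/3)) + 1*(exp(4*I*pi/9))*conj(exp(4*I*pi/9)) + 1*(exp(2*I*pi/9))*conj(exp(2*I*pi/9))
  = (1) + (1) + (1) + (1) + (1) + (1) + (1) + (1) + (1)
  = 9.
(Exp terms are combined using exp(i*s)*conj(exp(i*t)) = exp(i*(s-t)), and sums of them are collapsed using the identity that for every m > 1 the m distinct m-th roots of unity sum to 0, e.g. 1 + exp(2*I*pi/3) + exp(-2*I*pi/3) = 0.)
Dividing by |G| = 9 gives 9/9 = 1, matching the row-orthogonality relation <chi_8, chi_8> = [chi_8 = chi_8].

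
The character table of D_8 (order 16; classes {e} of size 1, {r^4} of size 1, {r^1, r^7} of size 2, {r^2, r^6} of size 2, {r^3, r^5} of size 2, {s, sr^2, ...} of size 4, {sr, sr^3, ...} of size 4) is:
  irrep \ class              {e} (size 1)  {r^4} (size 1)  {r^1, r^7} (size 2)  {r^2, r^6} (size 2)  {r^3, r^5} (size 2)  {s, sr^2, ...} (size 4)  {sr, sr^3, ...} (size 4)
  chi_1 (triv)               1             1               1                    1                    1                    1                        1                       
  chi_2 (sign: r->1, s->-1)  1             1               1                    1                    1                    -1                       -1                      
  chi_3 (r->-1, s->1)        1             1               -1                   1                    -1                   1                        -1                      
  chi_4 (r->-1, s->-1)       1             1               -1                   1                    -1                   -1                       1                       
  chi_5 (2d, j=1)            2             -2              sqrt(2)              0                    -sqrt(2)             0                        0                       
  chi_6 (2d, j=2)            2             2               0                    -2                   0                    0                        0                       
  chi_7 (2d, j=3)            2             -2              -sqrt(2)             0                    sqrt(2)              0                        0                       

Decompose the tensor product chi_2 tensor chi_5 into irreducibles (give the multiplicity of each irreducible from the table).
chi_2 tensor chi_5 = chi_5 (all other irreducibles have multiplicity 0).

Argument: The character of a tensor product is the pointwise product (chi_2 * chi_5)(C) = chi_2(C) * chi_5(C):
  {e}: (1)*(2), {r^4}: (1)*(-2), {r^1, r^7}: (1)*(sqrt(2)), {r^2, r^6}: (1)*(0), {r^3, r^5}: (1)*(-sqrt(2)), {s, sr^2, ...}: (-1)*(0), {sr, sr^3, ...}: (-1)*(0)
so (chi_2 * chi_5) takes values
  {e} -> 2, {r^4} -> -2, {r^1, r^7} -> sqrt(2), {r^2, r^6} -> 0, {r^3, r^5} -> -sqrt(2), {s, sr^2, ...} -> 0, {sr, sr^3, ...} -> 0.
Now take the inner product of this character with each irreducible chi from the table, <chi_2*chi_5, chi> = (1/16) sum_C |C| (chi_2*chi_5)(C) conj(chi(C)):
  <chi_2*chi_5, chi_1> = (1/16)[1*(2)*conj(1) + 1*(-2)*conj(1) + 2*(sqrt(2))*conj(1) + 2*(0)*conj(1) + 2*(-sqrt(2))*conj(1) + 4*(0)*conj(1) + 4*(0)*conj(1)]
      = (1/16)[(2) + (-2) + (2*sqrt(2)) + (0) + (-2*sqrt(2)) + (0) + (0)] = 0/16 = 0
  <chi_2*chi_5, chi_2> = (1/16)[1*(2)*conj(1) + 1*(-2)*conj(1) + 2*(sqrt(2))*conj(1) + 2*(0)*conj(1) + 2*(-sqrt(2))*conj(1) + 4*(0)*conj(-1) + 4*(0)*conj(-1)]
      = (1/16)[(2) + (-2) + (2*sqrt(2)) + (0) + (-2*sqrt(2)) + (0) + (0)] = 0/16 = 0
  <chi_2*chi_5, chi_3> = (1/16)[1*(2)*conj(1) + 1*(-2)*conj(1) + 2*(sqrt(2))*conj(-1) + 2*(0)*conj(1) + 2*(-sqrt(2))*conj(-1) + 4*(0)*conj(1) + 4*(0)*conj(-1)]
      = (1/16)[(2) + (-2) + (-2*sqrt(2)) + (0) + (2*sqrt(2)) + (0) + (0)] = 0/16 = 0
  <chi_2*chi_5, chi_4> = (1/16)[1*(2)*conj(1) + 1*(-2)*conj(1) + 2*(sqrt(2))*conj(-1) + 2*(0)*conj(1) + 2*(-sqrt(2))*conj(-1) + 4*(0)*conj(-1) + 4*(0)*conj(1)]
      = (1/16)[(2) + (-2) + (-2*sqrt(2)) + (0) + (2*sqrt(2)) + (0) + (0)] = 0/16 = 0
  <chi_2*chi_5, chi_5> = (1/16)[1*(2)*conj(2) + 1*(-2)*conj(-2) + 2*(sqrt(2))*conj(sqrt(2)) + 2*(0)*conj(0) + 2*(-sqrt(2))*conj(-sqrt(2)) + 4*(0)*conj(0) + 4*(0)*conj(0)]
      = (1/16)[(4) + (4) + (4) + (0) + (4) + (0) + (0)] = 16/16 = 1
  <chi_2*chi_5, chi_6> = (1/16)[1*(2)*conj(2) + 1*(-2)*conj(2) + 2*(sqrt(2))*conj(0) + 2*(0)*conj(-2) + 2*(-sqrt(2))*conj(0) + 4*(0)*conj(0) + 4*(0)*conj(0)]
      = (1/16)[(4) + (-4) + (0) + (0) + (0) + (0) + (0)] = 0/16 = 0
  <chi_2*chi_5, chi_7> = (1/16)[1*(2)*conj(2) + 1*(-2)*conj(-2) + 2*(sqrt(2))*conj(-sqrt(2)) + 2*(0)*conj(0) + 2*(-sqrt(2))*conj(sqrt(2)) + 4*(0)*conj(0) + 4*(0)*conj(0)]
      = (1/16)[(4) + (4) + (-4) + (0) + (-4) + (0) + (0)] = 0/16 = 0
Hence the multiplicities are chi_5: 1. Dimension check: dim(chi_2)*dim(chi_5) = 1*2 = 2 and sum (mult * dim) = 1*2 = 2.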